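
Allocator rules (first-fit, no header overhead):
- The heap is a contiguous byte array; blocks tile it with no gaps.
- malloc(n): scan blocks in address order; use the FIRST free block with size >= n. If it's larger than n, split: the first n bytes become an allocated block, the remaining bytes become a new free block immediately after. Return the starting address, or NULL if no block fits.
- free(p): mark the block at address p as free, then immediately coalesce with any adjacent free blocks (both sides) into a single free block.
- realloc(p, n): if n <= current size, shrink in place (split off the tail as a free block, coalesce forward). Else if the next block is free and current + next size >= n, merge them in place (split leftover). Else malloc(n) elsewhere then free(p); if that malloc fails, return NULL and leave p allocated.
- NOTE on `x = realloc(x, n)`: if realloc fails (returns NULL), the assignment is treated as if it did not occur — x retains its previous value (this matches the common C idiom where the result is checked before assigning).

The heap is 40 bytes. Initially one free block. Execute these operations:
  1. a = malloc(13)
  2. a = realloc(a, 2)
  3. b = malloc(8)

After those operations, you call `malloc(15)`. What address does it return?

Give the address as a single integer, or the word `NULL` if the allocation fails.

Answer: 10

Derivation:
Op 1: a = malloc(13) -> a = 0; heap: [0-12 ALLOC][13-39 FREE]
Op 2: a = realloc(a, 2) -> a = 0; heap: [0-1 ALLOC][2-39 FREE]
Op 3: b = malloc(8) -> b = 2; heap: [0-1 ALLOC][2-9 ALLOC][10-39 FREE]
malloc(15): first-fit scan over [0-1 ALLOC][2-9 ALLOC][10-39 FREE] -> 10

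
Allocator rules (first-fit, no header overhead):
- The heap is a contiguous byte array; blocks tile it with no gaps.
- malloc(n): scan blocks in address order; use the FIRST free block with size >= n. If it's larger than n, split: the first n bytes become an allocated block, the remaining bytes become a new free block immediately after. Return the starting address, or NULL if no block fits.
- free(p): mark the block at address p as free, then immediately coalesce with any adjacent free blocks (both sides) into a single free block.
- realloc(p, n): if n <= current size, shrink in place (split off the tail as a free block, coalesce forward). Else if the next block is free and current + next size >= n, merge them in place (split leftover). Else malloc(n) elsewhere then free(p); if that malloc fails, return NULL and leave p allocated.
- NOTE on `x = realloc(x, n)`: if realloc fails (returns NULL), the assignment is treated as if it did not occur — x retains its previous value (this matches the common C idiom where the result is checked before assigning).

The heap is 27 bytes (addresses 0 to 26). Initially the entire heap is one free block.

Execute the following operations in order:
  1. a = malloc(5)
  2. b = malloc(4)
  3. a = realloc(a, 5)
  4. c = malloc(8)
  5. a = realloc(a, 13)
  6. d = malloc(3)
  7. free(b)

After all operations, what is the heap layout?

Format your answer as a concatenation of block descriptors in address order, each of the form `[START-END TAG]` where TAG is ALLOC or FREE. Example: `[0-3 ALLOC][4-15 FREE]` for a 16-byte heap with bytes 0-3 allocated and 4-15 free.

Answer: [0-4 ALLOC][5-8 FREE][9-16 ALLOC][17-19 ALLOC][20-26 FREE]

Derivation:
Op 1: a = malloc(5) -> a = 0; heap: [0-4 ALLOC][5-26 FREE]
Op 2: b = malloc(4) -> b = 5; heap: [0-4 ALLOC][5-8 ALLOC][9-26 FREE]
Op 3: a = realloc(a, 5) -> a = 0; heap: [0-4 ALLOC][5-8 ALLOC][9-26 FREE]
Op 4: c = malloc(8) -> c = 9; heap: [0-4 ALLOC][5-8 ALLOC][9-16 ALLOC][17-26 FREE]
Op 5: a = realloc(a, 13) -> NULL (a unchanged); heap: [0-4 ALLOC][5-8 ALLOC][9-16 ALLOC][17-26 FREE]
Op 6: d = malloc(3) -> d = 17; heap: [0-4 ALLOC][5-8 ALLOC][9-16 ALLOC][17-19 ALLOC][20-26 FREE]
Op 7: free(b) -> (freed b); heap: [0-4 ALLOC][5-8 FREE][9-16 ALLOC][17-19 ALLOC][20-26 FREE]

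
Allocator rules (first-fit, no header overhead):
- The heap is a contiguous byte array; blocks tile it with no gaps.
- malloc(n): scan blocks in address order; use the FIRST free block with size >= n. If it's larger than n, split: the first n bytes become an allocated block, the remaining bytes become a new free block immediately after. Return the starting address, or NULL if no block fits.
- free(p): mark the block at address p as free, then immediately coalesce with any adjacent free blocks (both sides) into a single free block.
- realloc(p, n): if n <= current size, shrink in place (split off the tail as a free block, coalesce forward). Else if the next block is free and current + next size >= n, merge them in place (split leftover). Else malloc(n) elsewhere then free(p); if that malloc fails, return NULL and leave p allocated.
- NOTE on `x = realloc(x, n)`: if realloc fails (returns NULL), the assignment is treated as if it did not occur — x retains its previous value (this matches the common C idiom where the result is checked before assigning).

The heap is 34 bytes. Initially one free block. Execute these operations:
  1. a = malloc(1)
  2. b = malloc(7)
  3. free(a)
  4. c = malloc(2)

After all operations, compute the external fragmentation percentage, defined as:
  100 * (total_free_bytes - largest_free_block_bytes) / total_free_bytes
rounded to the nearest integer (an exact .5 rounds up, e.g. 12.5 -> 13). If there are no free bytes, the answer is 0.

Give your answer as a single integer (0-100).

Op 1: a = malloc(1) -> a = 0; heap: [0-0 ALLOC][1-33 FREE]
Op 2: b = malloc(7) -> b = 1; heap: [0-0 ALLOC][1-7 ALLOC][8-33 FREE]
Op 3: free(a) -> (freed a); heap: [0-0 FREE][1-7 ALLOC][8-33 FREE]
Op 4: c = malloc(2) -> c = 8; heap: [0-0 FREE][1-7 ALLOC][8-9 ALLOC][10-33 FREE]
Free blocks: [1 24] total_free=25 largest=24 -> 100*(25-24)/25 = 100/25 = 4

Answer: 4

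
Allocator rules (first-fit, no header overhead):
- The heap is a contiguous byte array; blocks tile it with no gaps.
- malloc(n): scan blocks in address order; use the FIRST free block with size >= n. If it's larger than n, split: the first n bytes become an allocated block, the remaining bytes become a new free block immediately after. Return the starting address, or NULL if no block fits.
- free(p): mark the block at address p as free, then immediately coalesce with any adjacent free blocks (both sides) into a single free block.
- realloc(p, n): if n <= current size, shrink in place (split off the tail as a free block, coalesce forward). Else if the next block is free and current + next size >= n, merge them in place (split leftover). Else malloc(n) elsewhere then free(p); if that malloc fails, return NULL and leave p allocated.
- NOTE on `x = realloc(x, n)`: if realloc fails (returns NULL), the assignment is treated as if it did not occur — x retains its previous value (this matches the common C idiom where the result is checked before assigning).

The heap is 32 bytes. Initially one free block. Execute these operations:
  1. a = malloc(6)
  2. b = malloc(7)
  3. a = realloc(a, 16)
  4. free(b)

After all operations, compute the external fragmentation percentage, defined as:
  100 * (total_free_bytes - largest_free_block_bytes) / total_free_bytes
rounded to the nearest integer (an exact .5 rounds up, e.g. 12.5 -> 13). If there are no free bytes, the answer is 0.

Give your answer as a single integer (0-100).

Answer: 19

Derivation:
Op 1: a = malloc(6) -> a = 0; heap: [0-5 ALLOC][6-31 FREE]
Op 2: b = malloc(7) -> b = 6; heap: [0-5 ALLOC][6-12 ALLOC][13-31 FREE]
Op 3: a = realloc(a, 16) -> a = 13; heap: [0-5 FREE][6-12 ALLOC][13-28 ALLOC][29-31 FREE]
Op 4: free(b) -> (freed b); heap: [0-12 FREE][13-28 ALLOC][29-31 FREE]
Free blocks: [13 3] total_free=16 largest=13 -> 100*(16-13)/16 = 300/16 = 18.75 -> rounds to 19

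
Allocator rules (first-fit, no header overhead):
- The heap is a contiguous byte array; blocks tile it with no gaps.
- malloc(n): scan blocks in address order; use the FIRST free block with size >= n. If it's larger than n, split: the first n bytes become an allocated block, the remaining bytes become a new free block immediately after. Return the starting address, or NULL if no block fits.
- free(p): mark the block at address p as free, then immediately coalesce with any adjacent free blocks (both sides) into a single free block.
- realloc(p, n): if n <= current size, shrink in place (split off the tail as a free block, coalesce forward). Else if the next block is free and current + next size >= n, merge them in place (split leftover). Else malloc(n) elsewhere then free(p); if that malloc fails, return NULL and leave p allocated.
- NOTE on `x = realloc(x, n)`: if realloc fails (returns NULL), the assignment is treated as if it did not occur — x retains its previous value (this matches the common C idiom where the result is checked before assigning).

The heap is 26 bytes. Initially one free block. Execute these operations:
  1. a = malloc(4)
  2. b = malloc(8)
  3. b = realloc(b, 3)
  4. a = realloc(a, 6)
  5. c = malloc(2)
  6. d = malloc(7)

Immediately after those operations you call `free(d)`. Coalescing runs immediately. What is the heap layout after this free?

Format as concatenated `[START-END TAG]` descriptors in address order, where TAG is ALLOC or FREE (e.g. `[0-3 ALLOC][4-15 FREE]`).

Op 1: a = malloc(4) -> a = 0; heap: [0-3 ALLOC][4-25 FREE]
Op 2: b = malloc(8) -> b = 4; heap: [0-3 ALLOC][4-11 ALLOC][12-25 FREE]
Op 3: b = realloc(b, 3) -> b = 4; heap: [0-3 ALLOC][4-6 ALLOC][7-25 FREE]
Op 4: a = realloc(a, 6) -> a = 7; heap: [0-3 FREE][4-6 ALLOC][7-12 ALLOC][13-25 FREE]
Op 5: c = malloc(2) -> c = 0; heap: [0-1 ALLOC][2-3 FREE][4-6 ALLOC][7-12 ALLOC][13-25 FREE]
Op 6: d = malloc(7) -> d = 13; heap: [0-1 ALLOC][2-3 FREE][4-6 ALLOC][7-12 ALLOC][13-19 ALLOC][20-25 FREE]
free(d): d = 13 -> block [13-19 ALLOC]; mark free, coalesce with adjacent free neighbors -> [0-1 ALLOC][2-3 FREE][4-6 ALLOC][7-12 ALLOC][13-25 FREE]

Answer: [0-1 ALLOC][2-3 FREE][4-6 ALLOC][7-12 ALLOC][13-25 FREE]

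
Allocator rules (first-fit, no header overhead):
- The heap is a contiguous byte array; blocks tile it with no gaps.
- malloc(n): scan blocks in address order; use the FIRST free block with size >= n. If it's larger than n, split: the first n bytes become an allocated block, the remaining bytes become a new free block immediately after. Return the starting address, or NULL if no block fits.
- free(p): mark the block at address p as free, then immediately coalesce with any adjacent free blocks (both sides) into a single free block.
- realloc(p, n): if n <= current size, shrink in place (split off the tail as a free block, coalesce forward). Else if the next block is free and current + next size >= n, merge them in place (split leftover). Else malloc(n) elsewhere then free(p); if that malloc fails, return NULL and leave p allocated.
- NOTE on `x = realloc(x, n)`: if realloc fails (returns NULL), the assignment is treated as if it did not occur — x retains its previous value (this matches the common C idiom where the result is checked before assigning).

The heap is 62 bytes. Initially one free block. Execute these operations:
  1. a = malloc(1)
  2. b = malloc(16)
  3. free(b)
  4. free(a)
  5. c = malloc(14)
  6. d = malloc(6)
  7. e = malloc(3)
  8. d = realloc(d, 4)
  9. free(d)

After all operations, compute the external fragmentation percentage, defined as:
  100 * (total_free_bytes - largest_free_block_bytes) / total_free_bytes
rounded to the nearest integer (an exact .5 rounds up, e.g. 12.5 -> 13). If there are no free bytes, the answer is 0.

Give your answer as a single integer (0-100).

Answer: 13

Derivation:
Op 1: a = malloc(1) -> a = 0; heap: [0-0 ALLOC][1-61 FREE]
Op 2: b = malloc(16) -> b = 1; heap: [0-0 ALLOC][1-16 ALLOC][17-61 FREE]
Op 3: free(b) -> (freed b); heap: [0-0 ALLOC][1-61 FREE]
Op 4: free(a) -> (freed a); heap: [0-61 FREE]
Op 5: c = malloc(14) -> c = 0; heap: [0-13 ALLOC][14-61 FREE]
Op 6: d = malloc(6) -> d = 14; heap: [0-13 ALLOC][14-19 ALLOC][20-61 FREE]
Op 7: e = malloc(3) -> e = 20; heap: [0-13 ALLOC][14-19 ALLOC][20-22 ALLOC][23-61 FREE]
Op 8: d = realloc(d, 4) -> d = 14; heap: [0-13 ALLOC][14-17 ALLOC][18-19 FREE][20-22 ALLOC][23-61 FREE]
Op 9: free(d) -> (freed d); heap: [0-13 ALLOC][14-19 FREE][20-22 ALLOC][23-61 FREE]
Free blocks: [6 39] total_free=45 largest=39 -> 100*(45-39)/45 = 600/45 ≈ 13.333 -> rounds to 13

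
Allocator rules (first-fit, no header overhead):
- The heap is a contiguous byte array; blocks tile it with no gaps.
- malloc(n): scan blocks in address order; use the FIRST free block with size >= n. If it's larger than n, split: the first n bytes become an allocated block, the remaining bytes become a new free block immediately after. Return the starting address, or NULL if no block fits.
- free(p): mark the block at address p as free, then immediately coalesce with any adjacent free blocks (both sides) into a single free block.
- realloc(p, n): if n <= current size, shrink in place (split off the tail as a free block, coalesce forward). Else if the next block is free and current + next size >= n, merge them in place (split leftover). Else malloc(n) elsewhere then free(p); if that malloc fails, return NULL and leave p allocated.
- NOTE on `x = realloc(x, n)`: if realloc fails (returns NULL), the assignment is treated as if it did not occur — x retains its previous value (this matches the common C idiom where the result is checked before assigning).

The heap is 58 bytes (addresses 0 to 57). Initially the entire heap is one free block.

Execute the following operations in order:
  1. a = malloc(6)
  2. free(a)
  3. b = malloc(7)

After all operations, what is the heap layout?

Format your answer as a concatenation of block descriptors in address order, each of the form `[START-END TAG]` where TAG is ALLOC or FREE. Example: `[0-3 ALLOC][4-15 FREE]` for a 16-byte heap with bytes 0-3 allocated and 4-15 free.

Op 1: a = malloc(6) -> a = 0; heap: [0-5 ALLOC][6-57 FREE]
Op 2: free(a) -> (freed a); heap: [0-57 FREE]
Op 3: b = malloc(7) -> b = 0; heap: [0-6 ALLOC][7-57 FREE]

Answer: [0-6 ALLOC][7-57 FREE]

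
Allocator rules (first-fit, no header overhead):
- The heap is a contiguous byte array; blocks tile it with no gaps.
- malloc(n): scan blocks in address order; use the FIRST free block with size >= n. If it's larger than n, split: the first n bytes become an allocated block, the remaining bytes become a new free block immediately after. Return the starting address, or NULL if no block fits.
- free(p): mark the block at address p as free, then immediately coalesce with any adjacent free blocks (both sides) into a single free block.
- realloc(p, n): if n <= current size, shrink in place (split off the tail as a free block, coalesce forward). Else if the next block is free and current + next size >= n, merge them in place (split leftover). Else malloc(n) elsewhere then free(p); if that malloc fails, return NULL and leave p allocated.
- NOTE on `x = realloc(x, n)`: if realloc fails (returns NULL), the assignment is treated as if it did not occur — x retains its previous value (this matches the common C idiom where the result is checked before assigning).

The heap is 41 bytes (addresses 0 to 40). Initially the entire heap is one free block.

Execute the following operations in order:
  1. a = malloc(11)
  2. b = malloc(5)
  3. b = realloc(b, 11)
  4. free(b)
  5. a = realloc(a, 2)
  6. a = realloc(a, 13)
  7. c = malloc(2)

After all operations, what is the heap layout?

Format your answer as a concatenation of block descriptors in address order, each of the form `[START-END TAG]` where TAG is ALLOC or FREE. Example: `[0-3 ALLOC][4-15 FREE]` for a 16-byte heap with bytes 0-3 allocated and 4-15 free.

Answer: [0-12 ALLOC][13-14 ALLOC][15-40 FREE]

Derivation:
Op 1: a = malloc(11) -> a = 0; heap: [0-10 ALLOC][11-40 FREE]
Op 2: b = malloc(5) -> b = 11; heap: [0-10 ALLOC][11-15 ALLOC][16-40 FREE]
Op 3: b = realloc(b, 11) -> b = 11; heap: [0-10 ALLOC][11-21 ALLOC][22-40 FREE]
Op 4: free(b) -> (freed b); heap: [0-10 ALLOC][11-40 FREE]
Op 5: a = realloc(a, 2) -> a = 0; heap: [0-1 ALLOC][2-40 FREE]
Op 6: a = realloc(a, 13) -> a = 0; heap: [0-12 ALLOC][13-40 FREE]
Op 7: c = malloc(2) -> c = 13; heap: [0-12 ALLOC][13-14 ALLOC][15-40 FREE]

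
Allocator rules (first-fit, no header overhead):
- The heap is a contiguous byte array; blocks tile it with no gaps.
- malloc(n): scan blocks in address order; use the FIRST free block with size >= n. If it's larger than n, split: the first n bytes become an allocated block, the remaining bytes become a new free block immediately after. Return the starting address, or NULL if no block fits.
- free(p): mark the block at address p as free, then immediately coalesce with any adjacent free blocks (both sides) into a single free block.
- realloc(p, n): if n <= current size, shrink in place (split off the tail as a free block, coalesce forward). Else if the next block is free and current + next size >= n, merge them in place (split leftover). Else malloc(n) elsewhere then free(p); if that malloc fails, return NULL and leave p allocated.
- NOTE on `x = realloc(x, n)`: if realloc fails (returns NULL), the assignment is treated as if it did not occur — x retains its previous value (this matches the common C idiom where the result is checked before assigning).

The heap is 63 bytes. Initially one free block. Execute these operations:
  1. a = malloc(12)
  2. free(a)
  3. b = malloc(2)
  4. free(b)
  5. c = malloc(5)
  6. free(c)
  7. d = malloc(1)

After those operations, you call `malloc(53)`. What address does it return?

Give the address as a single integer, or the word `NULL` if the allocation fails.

Answer: 1

Derivation:
Op 1: a = malloc(12) -> a = 0; heap: [0-11 ALLOC][12-62 FREE]
Op 2: free(a) -> (freed a); heap: [0-62 FREE]
Op 3: b = malloc(2) -> b = 0; heap: [0-1 ALLOC][2-62 FREE]
Op 4: free(b) -> (freed b); heap: [0-62 FREE]
Op 5: c = malloc(5) -> c = 0; heap: [0-4 ALLOC][5-62 FREE]
Op 6: free(c) -> (freed c); heap: [0-62 FREE]
Op 7: d = malloc(1) -> d = 0; heap: [0-0 ALLOC][1-62 FREE]
malloc(53): first-fit scan over [0-0 ALLOC][1-62 FREE] -> 1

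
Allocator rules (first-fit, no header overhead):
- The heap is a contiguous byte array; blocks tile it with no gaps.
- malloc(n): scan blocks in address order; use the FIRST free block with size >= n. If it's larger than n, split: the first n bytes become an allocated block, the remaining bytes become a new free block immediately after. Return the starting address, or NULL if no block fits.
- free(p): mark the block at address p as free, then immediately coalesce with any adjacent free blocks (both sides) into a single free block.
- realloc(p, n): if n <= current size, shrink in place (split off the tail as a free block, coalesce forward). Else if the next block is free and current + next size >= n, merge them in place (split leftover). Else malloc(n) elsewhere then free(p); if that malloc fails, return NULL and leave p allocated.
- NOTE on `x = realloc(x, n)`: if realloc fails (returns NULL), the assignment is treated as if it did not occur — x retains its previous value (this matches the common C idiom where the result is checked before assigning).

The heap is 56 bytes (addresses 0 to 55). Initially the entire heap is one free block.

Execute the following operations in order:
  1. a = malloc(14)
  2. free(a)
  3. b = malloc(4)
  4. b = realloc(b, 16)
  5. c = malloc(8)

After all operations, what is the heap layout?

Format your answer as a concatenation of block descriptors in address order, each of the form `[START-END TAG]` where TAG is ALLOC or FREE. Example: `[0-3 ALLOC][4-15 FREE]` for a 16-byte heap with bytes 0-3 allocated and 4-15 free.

Op 1: a = malloc(14) -> a = 0; heap: [0-13 ALLOC][14-55 FREE]
Op 2: free(a) -> (freed a); heap: [0-55 FREE]
Op 3: b = malloc(4) -> b = 0; heap: [0-3 ALLOC][4-55 FREE]
Op 4: b = realloc(b, 16) -> b = 0; heap: [0-15 ALLOC][16-55 FREE]
Op 5: c = malloc(8) -> c = 16; heap: [0-15 ALLOC][16-23 ALLOC][24-55 FREE]

Answer: [0-15 ALLOC][16-23 ALLOC][24-55 FREE]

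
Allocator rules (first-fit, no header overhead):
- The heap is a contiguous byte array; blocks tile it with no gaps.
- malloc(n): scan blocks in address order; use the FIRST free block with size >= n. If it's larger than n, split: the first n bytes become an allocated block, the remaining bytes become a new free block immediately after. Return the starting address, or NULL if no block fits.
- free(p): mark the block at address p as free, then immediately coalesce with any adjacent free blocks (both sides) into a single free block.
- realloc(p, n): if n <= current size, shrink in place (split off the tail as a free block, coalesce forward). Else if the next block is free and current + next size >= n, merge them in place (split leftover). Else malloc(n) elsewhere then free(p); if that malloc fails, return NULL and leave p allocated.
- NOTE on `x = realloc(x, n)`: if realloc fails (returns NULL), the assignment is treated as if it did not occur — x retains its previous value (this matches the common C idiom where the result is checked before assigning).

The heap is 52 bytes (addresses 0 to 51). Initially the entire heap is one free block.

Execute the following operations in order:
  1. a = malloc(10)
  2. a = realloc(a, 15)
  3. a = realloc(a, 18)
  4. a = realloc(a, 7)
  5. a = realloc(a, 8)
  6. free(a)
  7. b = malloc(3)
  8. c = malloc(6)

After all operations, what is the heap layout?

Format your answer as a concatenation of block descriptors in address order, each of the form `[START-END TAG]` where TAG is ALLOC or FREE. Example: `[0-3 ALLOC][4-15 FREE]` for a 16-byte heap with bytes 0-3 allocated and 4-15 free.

Answer: [0-2 ALLOC][3-8 ALLOC][9-51 FREE]

Derivation:
Op 1: a = malloc(10) -> a = 0; heap: [0-9 ALLOC][10-51 FREE]
Op 2: a = realloc(a, 15) -> a = 0; heap: [0-14 ALLOC][15-51 FREE]
Op 3: a = realloc(a, 18) -> a = 0; heap: [0-17 ALLOC][18-51 FREE]
Op 4: a = realloc(a, 7) -> a = 0; heap: [0-6 ALLOC][7-51 FREE]
Op 5: a = realloc(a, 8) -> a = 0; heap: [0-7 ALLOC][8-51 FREE]
Op 6: free(a) -> (freed a); heap: [0-51 FREE]
Op 7: b = malloc(3) -> b = 0; heap: [0-2 ALLOC][3-51 FREE]
Op 8: c = malloc(6) -> c = 3; heap: [0-2 ALLOC][3-8 ALLOC][9-51 FREE]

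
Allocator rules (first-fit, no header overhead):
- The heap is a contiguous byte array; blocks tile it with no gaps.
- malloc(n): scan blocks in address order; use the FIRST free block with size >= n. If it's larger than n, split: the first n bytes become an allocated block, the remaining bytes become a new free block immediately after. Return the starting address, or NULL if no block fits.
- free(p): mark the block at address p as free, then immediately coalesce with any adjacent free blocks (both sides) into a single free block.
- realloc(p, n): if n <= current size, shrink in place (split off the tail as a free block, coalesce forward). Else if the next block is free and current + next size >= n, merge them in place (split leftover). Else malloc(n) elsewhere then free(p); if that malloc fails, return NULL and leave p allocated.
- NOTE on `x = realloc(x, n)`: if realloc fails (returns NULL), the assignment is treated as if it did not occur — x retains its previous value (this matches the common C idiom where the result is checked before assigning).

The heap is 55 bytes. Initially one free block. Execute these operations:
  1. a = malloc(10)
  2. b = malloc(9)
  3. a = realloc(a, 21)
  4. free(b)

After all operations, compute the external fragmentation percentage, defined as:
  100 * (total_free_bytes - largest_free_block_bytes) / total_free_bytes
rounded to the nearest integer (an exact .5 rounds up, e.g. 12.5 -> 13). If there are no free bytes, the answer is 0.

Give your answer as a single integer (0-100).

Answer: 44

Derivation:
Op 1: a = malloc(10) -> a = 0; heap: [0-9 ALLOC][10-54 FREE]
Op 2: b = malloc(9) -> b = 10; heap: [0-9 ALLOC][10-18 ALLOC][19-54 FREE]
Op 3: a = realloc(a, 21) -> a = 19; heap: [0-9 FREE][10-18 ALLOC][19-39 ALLOC][40-54 FREE]
Op 4: free(b) -> (freed b); heap: [0-18 FREE][19-39 ALLOC][40-54 FREE]
Free blocks: [19 15] total_free=34 largest=19 -> 100*(34-19)/34 = 1500/34 ≈ 44.118 -> rounds to 44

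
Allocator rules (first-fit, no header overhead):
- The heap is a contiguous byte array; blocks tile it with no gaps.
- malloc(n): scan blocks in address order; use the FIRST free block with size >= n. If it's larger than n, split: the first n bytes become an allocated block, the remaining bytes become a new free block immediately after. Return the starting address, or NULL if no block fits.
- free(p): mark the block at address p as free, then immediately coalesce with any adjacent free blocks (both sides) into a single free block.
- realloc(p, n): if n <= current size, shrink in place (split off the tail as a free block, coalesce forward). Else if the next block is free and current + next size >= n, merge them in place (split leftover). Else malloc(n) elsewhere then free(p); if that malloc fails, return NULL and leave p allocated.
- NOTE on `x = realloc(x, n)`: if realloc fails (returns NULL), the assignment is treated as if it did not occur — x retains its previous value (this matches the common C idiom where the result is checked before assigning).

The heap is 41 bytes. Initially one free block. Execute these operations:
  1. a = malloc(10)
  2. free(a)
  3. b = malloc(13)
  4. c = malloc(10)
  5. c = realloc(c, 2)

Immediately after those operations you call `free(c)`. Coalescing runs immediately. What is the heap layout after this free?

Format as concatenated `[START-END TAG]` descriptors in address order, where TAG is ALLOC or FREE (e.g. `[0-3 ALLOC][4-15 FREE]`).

Op 1: a = malloc(10) -> a = 0; heap: [0-9 ALLOC][10-40 FREE]
Op 2: free(a) -> (freed a); heap: [0-40 FREE]
Op 3: b = malloc(13) -> b = 0; heap: [0-12 ALLOC][13-40 FREE]
Op 4: c = malloc(10) -> c = 13; heap: [0-12 ALLOC][13-22 ALLOC][23-40 FREE]
Op 5: c = realloc(c, 2) -> c = 13; heap: [0-12 ALLOC][13-14 ALLOC][15-40 FREE]
free(c): c = 13 -> block [13-14 ALLOC]; mark free, coalesce with adjacent free neighbors -> [0-12 ALLOC][13-40 FREE]

Answer: [0-12 ALLOC][13-40 FREE]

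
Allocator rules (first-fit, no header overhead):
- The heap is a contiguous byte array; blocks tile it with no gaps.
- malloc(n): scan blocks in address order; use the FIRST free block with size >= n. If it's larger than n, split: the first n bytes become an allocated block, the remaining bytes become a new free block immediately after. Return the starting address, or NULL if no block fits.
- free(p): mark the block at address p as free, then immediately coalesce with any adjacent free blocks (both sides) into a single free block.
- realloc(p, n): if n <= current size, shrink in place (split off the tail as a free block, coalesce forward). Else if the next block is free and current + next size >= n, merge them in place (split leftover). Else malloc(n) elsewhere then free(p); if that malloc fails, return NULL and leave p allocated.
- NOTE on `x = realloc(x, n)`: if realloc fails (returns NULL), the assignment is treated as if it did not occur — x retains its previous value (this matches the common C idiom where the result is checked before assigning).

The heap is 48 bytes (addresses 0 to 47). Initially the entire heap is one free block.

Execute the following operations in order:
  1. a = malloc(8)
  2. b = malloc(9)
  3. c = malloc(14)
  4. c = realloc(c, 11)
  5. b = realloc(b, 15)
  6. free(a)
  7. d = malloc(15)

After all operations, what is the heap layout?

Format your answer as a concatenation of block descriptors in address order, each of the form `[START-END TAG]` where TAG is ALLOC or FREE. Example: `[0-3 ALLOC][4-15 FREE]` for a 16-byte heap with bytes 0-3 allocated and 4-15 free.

Answer: [0-14 ALLOC][15-16 FREE][17-27 ALLOC][28-42 ALLOC][43-47 FREE]

Derivation:
Op 1: a = malloc(8) -> a = 0; heap: [0-7 ALLOC][8-47 FREE]
Op 2: b = malloc(9) -> b = 8; heap: [0-7 ALLOC][8-16 ALLOC][17-47 FREE]
Op 3: c = malloc(14) -> c = 17; heap: [0-7 ALLOC][8-16 ALLOC][17-30 ALLOC][31-47 FREE]
Op 4: c = realloc(c, 11) -> c = 17; heap: [0-7 ALLOC][8-16 ALLOC][17-27 ALLOC][28-47 FREE]
Op 5: b = realloc(b, 15) -> b = 28; heap: [0-7 ALLOC][8-16 FREE][17-27 ALLOC][28-42 ALLOC][43-47 FREE]
Op 6: free(a) -> (freed a); heap: [0-16 FREE][17-27 ALLOC][28-42 ALLOC][43-47 FREE]
Op 7: d = malloc(15) -> d = 0; heap: [0-14 ALLOC][15-16 FREE][17-27 ALLOC][28-42 ALLOC][43-47 FREE]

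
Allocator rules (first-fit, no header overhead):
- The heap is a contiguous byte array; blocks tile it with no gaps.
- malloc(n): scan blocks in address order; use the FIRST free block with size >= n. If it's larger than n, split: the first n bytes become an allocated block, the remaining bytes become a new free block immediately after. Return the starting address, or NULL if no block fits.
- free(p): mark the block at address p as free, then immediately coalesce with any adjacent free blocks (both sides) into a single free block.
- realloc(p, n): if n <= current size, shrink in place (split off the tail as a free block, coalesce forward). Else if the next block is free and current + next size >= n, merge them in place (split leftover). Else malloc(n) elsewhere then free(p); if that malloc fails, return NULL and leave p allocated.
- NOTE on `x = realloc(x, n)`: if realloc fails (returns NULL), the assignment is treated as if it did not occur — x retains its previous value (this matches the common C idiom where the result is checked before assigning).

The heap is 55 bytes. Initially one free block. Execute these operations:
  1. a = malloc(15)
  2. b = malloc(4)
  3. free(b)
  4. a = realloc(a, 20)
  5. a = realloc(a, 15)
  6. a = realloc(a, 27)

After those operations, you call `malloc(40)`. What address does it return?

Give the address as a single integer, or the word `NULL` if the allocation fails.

Op 1: a = malloc(15) -> a = 0; heap: [0-14 ALLOC][15-54 FREE]
Op 2: b = malloc(4) -> b = 15; heap: [0-14 ALLOC][15-18 ALLOC][19-54 FREE]
Op 3: free(b) -> (freed b); heap: [0-14 ALLOC][15-54 FREE]
Op 4: a = realloc(a, 20) -> a = 0; heap: [0-19 ALLOC][20-54 FREE]
Op 5: a = realloc(a, 15) -> a = 0; heap: [0-14 ALLOC][15-54 FREE]
Op 6: a = realloc(a, 27) -> a = 0; heap: [0-26 ALLOC][27-54 FREE]
malloc(40): first-fit scan over [0-26 ALLOC][27-54 FREE] -> NULL

Answer: NULL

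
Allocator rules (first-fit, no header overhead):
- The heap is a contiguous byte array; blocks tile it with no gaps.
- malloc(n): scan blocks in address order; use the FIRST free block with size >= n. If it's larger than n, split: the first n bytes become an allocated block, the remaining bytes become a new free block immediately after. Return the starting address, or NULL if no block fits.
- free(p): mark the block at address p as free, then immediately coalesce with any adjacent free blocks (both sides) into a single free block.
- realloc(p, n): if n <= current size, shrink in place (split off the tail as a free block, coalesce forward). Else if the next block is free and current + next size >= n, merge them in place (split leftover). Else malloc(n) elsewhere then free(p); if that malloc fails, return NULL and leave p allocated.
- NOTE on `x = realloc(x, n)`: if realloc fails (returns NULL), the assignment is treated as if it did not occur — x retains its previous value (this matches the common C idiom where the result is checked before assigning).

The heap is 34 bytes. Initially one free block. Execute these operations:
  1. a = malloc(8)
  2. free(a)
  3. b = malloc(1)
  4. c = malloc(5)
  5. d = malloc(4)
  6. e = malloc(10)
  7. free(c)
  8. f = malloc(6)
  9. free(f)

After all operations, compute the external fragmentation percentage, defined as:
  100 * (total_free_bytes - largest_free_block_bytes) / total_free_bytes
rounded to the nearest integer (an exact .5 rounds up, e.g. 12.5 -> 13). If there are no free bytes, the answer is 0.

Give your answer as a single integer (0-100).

Answer: 26

Derivation:
Op 1: a = malloc(8) -> a = 0; heap: [0-7 ALLOC][8-33 FREE]
Op 2: free(a) -> (freed a); heap: [0-33 FREE]
Op 3: b = malloc(1) -> b = 0; heap: [0-0 ALLOC][1-33 FREE]
Op 4: c = malloc(5) -> c = 1; heap: [0-0 ALLOC][1-5 ALLOC][6-33 FREE]
Op 5: d = malloc(4) -> d = 6; heap: [0-0 ALLOC][1-5 ALLOC][6-9 ALLOC][10-33 FREE]
Op 6: e = malloc(10) -> e = 10; heap: [0-0 ALLOC][1-5 ALLOC][6-9 ALLOC][10-19 ALLOC][20-33 FREE]
Op 7: free(c) -> (freed c); heap: [0-0 ALLOC][1-5 FREE][6-9 ALLOC][10-19 ALLOC][20-33 FREE]
Op 8: f = malloc(6) -> f = 20; heap: [0-0 ALLOC][1-5 FREE][6-9 ALLOC][10-19 ALLOC][20-25 ALLOC][26-33 FREE]
Op 9: free(f) -> (freed f); heap: [0-0 ALLOC][1-5 FREE][6-9 ALLOC][10-19 ALLOC][20-33 FREE]
Free blocks: [5 14] total_free=19 largest=14 -> 100*(19-14)/19 = 500/19 ≈ 26.316 -> rounds to 26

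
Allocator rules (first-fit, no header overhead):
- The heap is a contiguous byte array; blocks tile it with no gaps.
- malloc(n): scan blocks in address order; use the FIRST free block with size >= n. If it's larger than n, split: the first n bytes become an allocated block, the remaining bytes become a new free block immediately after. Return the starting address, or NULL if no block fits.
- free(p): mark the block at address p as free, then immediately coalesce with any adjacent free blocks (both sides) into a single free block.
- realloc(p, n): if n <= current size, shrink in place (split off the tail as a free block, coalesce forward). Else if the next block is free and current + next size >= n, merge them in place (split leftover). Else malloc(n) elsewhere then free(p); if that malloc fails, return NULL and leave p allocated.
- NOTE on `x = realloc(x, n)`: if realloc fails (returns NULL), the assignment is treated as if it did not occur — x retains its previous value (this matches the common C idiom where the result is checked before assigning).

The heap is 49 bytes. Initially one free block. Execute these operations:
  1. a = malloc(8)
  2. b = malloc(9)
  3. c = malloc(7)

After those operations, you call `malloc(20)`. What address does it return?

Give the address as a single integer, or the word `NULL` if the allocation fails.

Answer: 24

Derivation:
Op 1: a = malloc(8) -> a = 0; heap: [0-7 ALLOC][8-48 FREE]
Op 2: b = malloc(9) -> b = 8; heap: [0-7 ALLOC][8-16 ALLOC][17-48 FREE]
Op 3: c = malloc(7) -> c = 17; heap: [0-7 ALLOC][8-16 ALLOC][17-23 ALLOC][24-48 FREE]
malloc(20): first-fit scan over [0-7 ALLOC][8-16 ALLOC][17-23 ALLOC][24-48 FREE] -> 24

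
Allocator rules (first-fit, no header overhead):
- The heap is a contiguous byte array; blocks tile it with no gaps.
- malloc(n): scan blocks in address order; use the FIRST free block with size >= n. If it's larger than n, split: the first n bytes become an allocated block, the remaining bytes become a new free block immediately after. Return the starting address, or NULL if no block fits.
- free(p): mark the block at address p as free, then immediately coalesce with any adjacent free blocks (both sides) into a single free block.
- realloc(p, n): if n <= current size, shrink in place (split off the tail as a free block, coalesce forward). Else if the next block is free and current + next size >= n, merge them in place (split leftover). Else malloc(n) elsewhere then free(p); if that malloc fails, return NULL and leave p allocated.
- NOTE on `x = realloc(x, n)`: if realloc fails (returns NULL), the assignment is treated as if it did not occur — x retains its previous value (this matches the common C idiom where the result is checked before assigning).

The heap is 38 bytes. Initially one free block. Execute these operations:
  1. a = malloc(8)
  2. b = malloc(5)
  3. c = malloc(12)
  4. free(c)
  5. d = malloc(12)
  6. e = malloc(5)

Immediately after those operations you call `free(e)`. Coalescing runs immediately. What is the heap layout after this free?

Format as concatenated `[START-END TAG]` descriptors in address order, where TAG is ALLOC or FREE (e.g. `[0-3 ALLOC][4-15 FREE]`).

Op 1: a = malloc(8) -> a = 0; heap: [0-7 ALLOC][8-37 FREE]
Op 2: b = malloc(5) -> b = 8; heap: [0-7 ALLOC][8-12 ALLOC][13-37 FREE]
Op 3: c = malloc(12) -> c = 13; heap: [0-7 ALLOC][8-12 ALLOC][13-24 ALLOC][25-37 FREE]
Op 4: free(c) -> (freed c); heap: [0-7 ALLOC][8-12 ALLOC][13-37 FREE]
Op 5: d = malloc(12) -> d = 13; heap: [0-7 ALLOC][8-12 ALLOC][13-24 ALLOC][25-37 FREE]
Op 6: e = malloc(5) -> e = 25; heap: [0-7 ALLOC][8-12 ALLOC][13-24 ALLOC][25-29 ALLOC][30-37 FREE]
free(e): e = 25 -> block [25-29 ALLOC]; mark free, coalesce with adjacent free neighbors -> [0-7 ALLOC][8-12 ALLOC][13-24 ALLOC][25-37 FREE]

Answer: [0-7 ALLOC][8-12 ALLOC][13-24 ALLOC][25-37 FREE]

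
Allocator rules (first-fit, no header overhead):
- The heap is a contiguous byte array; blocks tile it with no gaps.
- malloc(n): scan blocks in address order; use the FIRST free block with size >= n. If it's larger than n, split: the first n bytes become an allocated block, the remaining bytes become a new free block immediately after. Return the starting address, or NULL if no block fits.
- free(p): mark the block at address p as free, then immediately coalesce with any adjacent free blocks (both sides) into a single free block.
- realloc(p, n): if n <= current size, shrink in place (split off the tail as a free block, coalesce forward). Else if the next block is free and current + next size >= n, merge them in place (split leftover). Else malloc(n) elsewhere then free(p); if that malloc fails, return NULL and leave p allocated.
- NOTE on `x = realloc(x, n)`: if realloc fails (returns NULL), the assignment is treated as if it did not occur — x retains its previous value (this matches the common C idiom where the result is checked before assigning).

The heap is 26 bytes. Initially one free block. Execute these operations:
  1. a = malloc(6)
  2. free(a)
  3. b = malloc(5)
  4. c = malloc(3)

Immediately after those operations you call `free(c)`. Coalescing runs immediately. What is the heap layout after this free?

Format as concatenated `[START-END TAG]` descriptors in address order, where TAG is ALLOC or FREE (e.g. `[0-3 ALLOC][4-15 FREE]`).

Op 1: a = malloc(6) -> a = 0; heap: [0-5 ALLOC][6-25 FREE]
Op 2: free(a) -> (freed a); heap: [0-25 FREE]
Op 3: b = malloc(5) -> b = 0; heap: [0-4 ALLOC][5-25 FREE]
Op 4: c = malloc(3) -> c = 5; heap: [0-4 ALLOC][5-7 ALLOC][8-25 FREE]
free(c): c = 5 -> block [5-7 ALLOC]; mark free, coalesce with adjacent free neighbors -> [0-4 ALLOC][5-25 FREE]

Answer: [0-4 ALLOC][5-25 FREE]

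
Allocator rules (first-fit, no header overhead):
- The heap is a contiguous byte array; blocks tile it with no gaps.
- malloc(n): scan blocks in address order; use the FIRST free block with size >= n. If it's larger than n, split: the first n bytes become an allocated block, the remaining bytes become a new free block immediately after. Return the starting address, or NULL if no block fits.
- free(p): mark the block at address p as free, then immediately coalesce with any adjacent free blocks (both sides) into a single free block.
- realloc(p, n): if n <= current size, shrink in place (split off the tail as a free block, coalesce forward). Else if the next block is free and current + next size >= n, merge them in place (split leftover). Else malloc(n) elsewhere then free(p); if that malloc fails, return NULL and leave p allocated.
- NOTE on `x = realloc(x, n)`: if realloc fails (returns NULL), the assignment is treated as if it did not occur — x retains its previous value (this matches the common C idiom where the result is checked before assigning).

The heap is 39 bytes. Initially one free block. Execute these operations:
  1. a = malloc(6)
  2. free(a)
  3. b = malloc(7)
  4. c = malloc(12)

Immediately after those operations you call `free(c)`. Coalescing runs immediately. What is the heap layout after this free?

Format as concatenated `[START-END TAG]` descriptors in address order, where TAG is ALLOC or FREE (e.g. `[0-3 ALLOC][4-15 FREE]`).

Answer: [0-6 ALLOC][7-38 FREE]

Derivation:
Op 1: a = malloc(6) -> a = 0; heap: [0-5 ALLOC][6-38 FREE]
Op 2: free(a) -> (freed a); heap: [0-38 FREE]
Op 3: b = malloc(7) -> b = 0; heap: [0-6 ALLOC][7-38 FREE]
Op 4: c = malloc(12) -> c = 7; heap: [0-6 ALLOC][7-18 ALLOC][19-38 FREE]
free(c): c = 7 -> block [7-18 ALLOC]; mark free, coalesce with adjacent free neighbors -> [0-6 ALLOC][7-38 FREE]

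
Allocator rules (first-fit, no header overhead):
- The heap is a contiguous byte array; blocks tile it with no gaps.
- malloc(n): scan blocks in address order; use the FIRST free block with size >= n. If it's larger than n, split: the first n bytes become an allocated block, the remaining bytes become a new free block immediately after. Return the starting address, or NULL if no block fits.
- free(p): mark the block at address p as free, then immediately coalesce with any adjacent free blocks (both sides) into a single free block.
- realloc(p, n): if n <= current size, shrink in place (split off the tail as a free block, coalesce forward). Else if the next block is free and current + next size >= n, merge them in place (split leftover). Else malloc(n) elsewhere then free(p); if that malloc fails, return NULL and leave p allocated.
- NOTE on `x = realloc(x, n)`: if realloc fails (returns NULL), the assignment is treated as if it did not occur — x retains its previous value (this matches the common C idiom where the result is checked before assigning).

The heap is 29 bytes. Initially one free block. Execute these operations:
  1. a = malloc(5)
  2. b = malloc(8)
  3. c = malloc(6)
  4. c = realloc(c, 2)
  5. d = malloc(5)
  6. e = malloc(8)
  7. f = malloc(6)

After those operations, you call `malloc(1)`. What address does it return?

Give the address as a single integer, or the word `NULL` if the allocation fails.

Answer: 28

Derivation:
Op 1: a = malloc(5) -> a = 0; heap: [0-4 ALLOC][5-28 FREE]
Op 2: b = malloc(8) -> b = 5; heap: [0-4 ALLOC][5-12 ALLOC][13-28 FREE]
Op 3: c = malloc(6) -> c = 13; heap: [0-4 ALLOC][5-12 ALLOC][13-18 ALLOC][19-28 FREE]
Op 4: c = realloc(c, 2) -> c = 13; heap: [0-4 ALLOC][5-12 ALLOC][13-14 ALLOC][15-28 FREE]
Op 5: d = malloc(5) -> d = 15; heap: [0-4 ALLOC][5-12 ALLOC][13-14 ALLOC][15-19 ALLOC][20-28 FREE]
Op 6: e = malloc(8) -> e = 20; heap: [0-4 ALLOC][5-12 ALLOC][13-14 ALLOC][15-19 ALLOC][20-27 ALLOC][28-28 FREE]
Op 7: f = malloc(6) -> f = NULL; heap: [0-4 ALLOC][5-12 ALLOC][13-14 ALLOC][15-19 ALLOC][20-27 ALLOC][28-28 FREE]
malloc(1): first-fit scan over [0-4 ALLOC][5-12 ALLOC][13-14 ALLOC][15-19 ALLOC][20-27 ALLOC][28-28 FREE] -> 28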